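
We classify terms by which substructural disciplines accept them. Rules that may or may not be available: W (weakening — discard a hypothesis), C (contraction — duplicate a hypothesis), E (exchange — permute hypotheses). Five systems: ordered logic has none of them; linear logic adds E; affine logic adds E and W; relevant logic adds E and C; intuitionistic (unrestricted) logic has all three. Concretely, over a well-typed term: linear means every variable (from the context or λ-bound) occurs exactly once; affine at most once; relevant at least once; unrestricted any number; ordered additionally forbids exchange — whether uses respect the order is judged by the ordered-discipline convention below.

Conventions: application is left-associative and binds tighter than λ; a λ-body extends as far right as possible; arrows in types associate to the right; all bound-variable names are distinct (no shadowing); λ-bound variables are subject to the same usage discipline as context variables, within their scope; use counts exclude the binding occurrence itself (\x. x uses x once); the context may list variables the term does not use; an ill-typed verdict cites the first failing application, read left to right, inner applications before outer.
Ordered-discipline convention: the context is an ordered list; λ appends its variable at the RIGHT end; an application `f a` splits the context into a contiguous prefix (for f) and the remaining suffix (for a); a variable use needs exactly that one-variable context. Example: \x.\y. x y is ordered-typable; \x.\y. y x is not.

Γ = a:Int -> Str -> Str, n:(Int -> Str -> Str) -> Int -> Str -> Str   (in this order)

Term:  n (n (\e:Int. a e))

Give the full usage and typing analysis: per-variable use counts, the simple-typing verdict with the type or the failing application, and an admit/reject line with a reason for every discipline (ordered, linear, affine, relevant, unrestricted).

variable uses: a=1; n=2; e (λ-bound)=1
uses in reading order: n, n, a, e
typing: ✓ — Int -> Str -> Str
ordered ✗ (needs contraction — n ×2)
linear ✗ (needs contraction — n ×2)
affine ✗ (needs contraction — n ×2)
relevant ✓ (a, n, e: all used, weakening unneeded)
unrestricted ✓ (type-checks (Int -> Str -> Str) and nothing is barred)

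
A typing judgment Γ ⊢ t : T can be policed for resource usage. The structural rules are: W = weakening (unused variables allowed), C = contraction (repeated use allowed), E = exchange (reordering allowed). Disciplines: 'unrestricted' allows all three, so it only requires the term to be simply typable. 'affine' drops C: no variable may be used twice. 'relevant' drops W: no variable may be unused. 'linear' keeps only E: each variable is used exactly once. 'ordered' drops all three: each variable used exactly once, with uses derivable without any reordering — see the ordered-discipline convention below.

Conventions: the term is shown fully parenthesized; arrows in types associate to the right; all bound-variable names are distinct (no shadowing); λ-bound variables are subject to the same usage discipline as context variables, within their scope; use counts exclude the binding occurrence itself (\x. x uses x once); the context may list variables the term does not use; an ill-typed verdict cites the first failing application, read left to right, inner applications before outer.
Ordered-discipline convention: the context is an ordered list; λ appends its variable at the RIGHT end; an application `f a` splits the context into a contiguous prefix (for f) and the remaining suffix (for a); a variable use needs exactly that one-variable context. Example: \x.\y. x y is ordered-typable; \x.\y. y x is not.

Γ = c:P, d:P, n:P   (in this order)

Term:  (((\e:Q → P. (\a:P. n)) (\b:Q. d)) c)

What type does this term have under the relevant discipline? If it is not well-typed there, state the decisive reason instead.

not well-typed under relevant — unused: e, a, b — weakening required
variable uses: c: 1×, d: 1×, n: 1×, e [bound]: 0×, a [bound]: 0×, b [bound]: 0×
use order (left to right): n, d, c
typing: well-typed — term : P
all disciplines: ordered ✗, linear ✗, affine ✓, relevant ✗, unrestricted ✓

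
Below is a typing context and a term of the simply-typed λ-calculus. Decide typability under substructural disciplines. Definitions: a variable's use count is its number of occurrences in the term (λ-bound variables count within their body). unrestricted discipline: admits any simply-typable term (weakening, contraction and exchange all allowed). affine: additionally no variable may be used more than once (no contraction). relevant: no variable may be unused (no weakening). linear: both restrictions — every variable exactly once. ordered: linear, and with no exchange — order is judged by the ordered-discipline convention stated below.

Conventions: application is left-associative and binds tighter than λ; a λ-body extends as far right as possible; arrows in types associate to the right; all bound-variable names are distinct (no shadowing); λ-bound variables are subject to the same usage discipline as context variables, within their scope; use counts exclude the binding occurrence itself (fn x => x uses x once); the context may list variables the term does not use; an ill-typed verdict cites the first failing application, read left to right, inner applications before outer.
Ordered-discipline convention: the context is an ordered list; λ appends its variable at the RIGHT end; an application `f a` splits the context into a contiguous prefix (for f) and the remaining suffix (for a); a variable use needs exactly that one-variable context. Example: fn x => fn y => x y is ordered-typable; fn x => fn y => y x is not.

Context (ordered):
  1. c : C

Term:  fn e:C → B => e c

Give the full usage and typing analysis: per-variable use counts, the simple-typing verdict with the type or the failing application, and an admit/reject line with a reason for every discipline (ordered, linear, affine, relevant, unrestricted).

usage: c: 1×, e [bound]: 1×
uses in reading order: e, c
typing: the term checks, with type (C → B) → B
ordered: ✗ — no contiguous prefix/suffix split fits e, c
linear: ✓ — single use per variable (c, e)
affine: ✓ — at most one use each (c, e)
relevant: ✓ — none of c, e goes unused
unrestricted: ✓ — well-typed at (C → B) → B; no restrictions here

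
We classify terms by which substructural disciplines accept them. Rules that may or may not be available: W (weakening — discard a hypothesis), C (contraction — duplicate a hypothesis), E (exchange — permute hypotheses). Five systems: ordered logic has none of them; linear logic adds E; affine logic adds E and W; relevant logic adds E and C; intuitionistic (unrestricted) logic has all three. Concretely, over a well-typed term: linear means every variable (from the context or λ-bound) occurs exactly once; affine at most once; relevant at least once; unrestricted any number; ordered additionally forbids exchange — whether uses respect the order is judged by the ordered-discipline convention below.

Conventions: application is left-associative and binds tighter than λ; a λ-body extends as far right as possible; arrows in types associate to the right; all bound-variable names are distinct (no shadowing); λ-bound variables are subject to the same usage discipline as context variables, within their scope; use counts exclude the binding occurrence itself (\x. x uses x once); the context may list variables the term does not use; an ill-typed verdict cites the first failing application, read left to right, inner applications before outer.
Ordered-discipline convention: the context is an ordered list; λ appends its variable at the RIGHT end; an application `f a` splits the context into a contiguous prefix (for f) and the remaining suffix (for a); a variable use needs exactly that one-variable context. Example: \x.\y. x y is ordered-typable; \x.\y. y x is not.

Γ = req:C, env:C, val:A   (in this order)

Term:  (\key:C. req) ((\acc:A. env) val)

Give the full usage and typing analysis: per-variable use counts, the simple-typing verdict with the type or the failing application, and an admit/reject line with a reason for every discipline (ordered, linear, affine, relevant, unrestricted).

usage: req: 1, env: 1, val: 1, key [bound]: 0, acc [bound]: 0
order of uses: req, env, val
typing: well-typed — term : C
ordered: ✗, unused: key, acc — weakening required
linear: ✗, unused: key, acc — weakening required
affine: ✓, req, env, val, key, acc: no repeats, contraction unneeded
relevant: ✗, unused: key, acc — weakening required
unrestricted: ✓, well-typed at C; no restrictions here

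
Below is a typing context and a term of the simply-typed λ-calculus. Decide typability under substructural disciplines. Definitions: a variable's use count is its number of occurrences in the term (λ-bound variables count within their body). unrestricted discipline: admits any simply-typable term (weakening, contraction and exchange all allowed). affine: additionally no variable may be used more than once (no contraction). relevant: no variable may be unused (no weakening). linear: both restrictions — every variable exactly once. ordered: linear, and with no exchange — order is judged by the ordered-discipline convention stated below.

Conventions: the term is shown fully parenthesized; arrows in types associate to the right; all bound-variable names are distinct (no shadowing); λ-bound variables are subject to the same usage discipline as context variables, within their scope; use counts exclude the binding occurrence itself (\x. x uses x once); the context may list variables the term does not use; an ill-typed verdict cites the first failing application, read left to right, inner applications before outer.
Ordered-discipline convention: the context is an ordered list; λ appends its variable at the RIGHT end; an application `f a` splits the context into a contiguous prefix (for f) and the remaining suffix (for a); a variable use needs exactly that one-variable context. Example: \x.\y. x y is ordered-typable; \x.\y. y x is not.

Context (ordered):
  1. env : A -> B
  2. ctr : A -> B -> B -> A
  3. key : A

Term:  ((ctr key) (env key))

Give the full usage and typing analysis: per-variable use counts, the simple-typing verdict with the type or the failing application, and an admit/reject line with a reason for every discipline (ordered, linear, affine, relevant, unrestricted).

counts: env: 1×; ctr: 1×; key: 2×
left-to-right use order: ctr, key, env, key
typing: well-typed — term : B -> A
ordered ✗ (key ×2 used more than once (contraction))
linear ✗ (key ×2 used more than once (contraction))
affine ✗ (key ×2 used more than once (contraction))
relevant ✓ (none of env, ctr, key goes unused)
unrestricted ✓ (simply typable at B -> A; W, C, E all held)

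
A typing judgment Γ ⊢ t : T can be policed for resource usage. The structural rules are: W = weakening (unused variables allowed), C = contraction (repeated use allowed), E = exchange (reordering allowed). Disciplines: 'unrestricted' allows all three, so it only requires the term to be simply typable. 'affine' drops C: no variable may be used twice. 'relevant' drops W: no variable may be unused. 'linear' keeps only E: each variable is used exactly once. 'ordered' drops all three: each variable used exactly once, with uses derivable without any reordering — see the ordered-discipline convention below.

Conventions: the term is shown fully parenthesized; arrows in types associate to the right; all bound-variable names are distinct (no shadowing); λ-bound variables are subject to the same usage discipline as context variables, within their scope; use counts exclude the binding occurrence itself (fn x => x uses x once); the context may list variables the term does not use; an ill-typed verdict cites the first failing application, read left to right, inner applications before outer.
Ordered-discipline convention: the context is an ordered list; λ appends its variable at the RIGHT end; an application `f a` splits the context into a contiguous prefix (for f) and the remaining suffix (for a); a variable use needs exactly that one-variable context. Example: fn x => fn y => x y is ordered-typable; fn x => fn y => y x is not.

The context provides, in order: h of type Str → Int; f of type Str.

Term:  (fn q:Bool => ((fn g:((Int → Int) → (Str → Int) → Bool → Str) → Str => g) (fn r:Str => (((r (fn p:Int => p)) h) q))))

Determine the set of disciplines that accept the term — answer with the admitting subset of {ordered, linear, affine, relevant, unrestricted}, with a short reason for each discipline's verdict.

admitted by: none
use counts: h ×1, f ×0, q (λ-bound) ×1, g (λ-bound) ×1, r (λ-bound) ×1, p (λ-bound) ×1
use order (left to right): g, r, p, h, q
typing: ill-typed: non-arrow in function slot: Str
ordered: ✗ — not simply typable
linear: ✗ — fails simple typing
affine: ✗ — a type mismatch blocks all five
relevant: ✗ — the type mismatch rejects it
unrestricted: ✗ — not simply typable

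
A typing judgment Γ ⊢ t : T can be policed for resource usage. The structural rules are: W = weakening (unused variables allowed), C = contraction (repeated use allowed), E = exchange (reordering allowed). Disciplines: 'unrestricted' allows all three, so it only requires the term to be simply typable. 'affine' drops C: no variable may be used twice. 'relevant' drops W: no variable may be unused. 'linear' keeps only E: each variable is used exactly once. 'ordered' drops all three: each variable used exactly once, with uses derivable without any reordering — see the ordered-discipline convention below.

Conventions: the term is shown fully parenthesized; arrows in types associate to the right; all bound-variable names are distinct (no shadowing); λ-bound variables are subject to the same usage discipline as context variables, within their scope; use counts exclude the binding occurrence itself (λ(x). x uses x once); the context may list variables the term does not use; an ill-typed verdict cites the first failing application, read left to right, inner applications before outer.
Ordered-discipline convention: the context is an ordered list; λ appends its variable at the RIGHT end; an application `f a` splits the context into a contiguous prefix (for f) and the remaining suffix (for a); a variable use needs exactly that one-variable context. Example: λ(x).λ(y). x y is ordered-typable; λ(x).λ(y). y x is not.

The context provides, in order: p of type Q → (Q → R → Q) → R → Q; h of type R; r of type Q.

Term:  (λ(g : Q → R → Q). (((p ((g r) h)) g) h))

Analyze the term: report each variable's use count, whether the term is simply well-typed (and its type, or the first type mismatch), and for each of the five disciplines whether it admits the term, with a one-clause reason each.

usage: p ×1; h ×2; r ×1; g (λ-bound) ×2
use order (left to right): p, g, r, h, g, h
typing: well-typed — term : (Q → R → Q) → Q
ordered: ✗ — h ×2, g ×2 used more than once (contraction)
linear: ✗ — h ×2, g ×2 used more than once (contraction)
affine: ✗ — h ×2, g ×2 used more than once (contraction)
relevant: ✓ — at least one use each (p, h, r, g)
unrestricted: ✓ — typability at (Q → R → Q) → Q is all that's needed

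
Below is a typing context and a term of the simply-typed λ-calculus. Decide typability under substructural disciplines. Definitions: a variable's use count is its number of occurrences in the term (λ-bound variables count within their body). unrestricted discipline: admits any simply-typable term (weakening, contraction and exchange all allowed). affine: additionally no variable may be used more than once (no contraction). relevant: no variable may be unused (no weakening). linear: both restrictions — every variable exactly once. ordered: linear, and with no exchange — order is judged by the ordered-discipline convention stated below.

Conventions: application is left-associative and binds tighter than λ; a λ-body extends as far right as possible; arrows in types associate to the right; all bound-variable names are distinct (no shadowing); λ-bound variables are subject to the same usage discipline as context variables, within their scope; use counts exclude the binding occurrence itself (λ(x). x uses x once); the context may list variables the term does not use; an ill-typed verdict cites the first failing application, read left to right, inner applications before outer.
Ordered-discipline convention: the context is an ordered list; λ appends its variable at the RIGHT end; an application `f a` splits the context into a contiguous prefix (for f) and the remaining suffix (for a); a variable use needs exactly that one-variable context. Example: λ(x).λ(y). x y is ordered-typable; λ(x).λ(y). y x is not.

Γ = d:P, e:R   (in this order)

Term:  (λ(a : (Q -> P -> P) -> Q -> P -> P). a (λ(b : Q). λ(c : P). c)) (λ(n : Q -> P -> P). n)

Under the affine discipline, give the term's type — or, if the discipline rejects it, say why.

term : Q -> P -> P
use counts: d ×0, e ×0, a (λ-bound) ×1, b (λ-bound) ×0, c (λ-bound) ×1, n (λ-bound) ×1
uses in reading order: a, c, n
typing: well-typed — term : Q -> P -> P
across the five disciplines: ordered ✗; linear ✗; affine ✓; relevant ✗; unrestricted ✓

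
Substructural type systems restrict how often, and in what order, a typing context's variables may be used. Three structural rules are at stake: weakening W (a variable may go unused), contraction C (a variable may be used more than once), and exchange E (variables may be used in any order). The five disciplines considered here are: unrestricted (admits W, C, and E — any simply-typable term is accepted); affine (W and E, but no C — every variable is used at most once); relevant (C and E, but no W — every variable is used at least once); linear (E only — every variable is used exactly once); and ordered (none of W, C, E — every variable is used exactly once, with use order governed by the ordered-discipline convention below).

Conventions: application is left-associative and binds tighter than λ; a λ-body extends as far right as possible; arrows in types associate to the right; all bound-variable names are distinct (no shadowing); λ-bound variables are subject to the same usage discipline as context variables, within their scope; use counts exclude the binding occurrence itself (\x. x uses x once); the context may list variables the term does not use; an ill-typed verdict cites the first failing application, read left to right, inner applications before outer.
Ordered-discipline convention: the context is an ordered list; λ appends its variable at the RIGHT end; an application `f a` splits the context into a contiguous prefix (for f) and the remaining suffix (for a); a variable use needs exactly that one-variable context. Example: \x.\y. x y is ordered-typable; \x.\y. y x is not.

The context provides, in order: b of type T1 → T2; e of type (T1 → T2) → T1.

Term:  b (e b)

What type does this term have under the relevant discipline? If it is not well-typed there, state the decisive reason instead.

term : T2
variable uses: b: 2; e: 1
left-to-right use order: b, e, b
typing: the term checks, with type T2
summary: ordered ✗; linear ✗; affine ✗; relevant ✓; unrestricted ✓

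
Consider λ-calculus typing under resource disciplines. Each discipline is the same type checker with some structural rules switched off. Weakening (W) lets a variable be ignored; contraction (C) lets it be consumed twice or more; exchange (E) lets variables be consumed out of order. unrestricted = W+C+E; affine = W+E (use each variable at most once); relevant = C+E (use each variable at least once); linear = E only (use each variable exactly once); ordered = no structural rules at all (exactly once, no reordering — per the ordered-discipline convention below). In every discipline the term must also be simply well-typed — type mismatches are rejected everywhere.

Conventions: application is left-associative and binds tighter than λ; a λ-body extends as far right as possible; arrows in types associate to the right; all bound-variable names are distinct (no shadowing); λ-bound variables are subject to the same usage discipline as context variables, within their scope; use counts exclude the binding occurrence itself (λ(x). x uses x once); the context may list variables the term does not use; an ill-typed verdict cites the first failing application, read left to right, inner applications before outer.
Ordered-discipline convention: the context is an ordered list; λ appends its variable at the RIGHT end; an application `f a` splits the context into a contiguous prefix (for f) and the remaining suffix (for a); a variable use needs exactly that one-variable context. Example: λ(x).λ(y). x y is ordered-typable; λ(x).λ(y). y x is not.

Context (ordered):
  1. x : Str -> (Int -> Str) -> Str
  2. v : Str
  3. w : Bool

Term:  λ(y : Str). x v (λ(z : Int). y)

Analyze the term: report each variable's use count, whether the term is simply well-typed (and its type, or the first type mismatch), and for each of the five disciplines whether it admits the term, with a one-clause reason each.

use counts: x: 1; v: 1; w: 0; y [bound]: 1; z [bound]: 0
use order (left to right): x, v, y
typing: well-typed — term : Str -> Str
ordered ✗ (w, z left unused)
linear ✗ (w, z left unused)
affine ✓ (none of x, v, w, y, z used more than once)
relevant ✗ (w, z left unused)
unrestricted ✓ (well-typed at Str -> Str; no restrictions here)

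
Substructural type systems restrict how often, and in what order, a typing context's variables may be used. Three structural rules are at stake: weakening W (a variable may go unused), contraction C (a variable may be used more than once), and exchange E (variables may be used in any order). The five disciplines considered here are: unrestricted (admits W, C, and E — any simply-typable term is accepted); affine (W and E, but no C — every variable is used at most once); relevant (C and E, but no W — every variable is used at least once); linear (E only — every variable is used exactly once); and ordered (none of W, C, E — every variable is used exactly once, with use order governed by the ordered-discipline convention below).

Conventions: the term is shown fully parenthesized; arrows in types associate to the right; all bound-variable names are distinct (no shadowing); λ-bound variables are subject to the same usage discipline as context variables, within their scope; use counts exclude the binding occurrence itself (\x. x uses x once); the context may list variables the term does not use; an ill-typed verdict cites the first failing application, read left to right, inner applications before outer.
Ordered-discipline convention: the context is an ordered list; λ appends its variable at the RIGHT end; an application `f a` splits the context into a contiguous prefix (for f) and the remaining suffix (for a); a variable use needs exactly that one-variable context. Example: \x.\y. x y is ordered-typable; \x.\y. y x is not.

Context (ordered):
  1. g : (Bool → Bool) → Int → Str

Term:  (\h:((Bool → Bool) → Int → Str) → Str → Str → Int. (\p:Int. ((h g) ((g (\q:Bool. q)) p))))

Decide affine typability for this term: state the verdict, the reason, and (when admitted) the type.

no — needs contraction — g ×2
use counts: g: 2, h (λ-bound): 1, p (λ-bound): 1, q (λ-bound): 1
order of uses: h, g, g, q, p
typing: ✓ — (((Bool → Bool) → Int → Str) → Str → Str → Int) → Int → Str → Int
summary: ordered ✗ | linear ✗ | affine ✗ | relevant ✓ | unrestricted ✓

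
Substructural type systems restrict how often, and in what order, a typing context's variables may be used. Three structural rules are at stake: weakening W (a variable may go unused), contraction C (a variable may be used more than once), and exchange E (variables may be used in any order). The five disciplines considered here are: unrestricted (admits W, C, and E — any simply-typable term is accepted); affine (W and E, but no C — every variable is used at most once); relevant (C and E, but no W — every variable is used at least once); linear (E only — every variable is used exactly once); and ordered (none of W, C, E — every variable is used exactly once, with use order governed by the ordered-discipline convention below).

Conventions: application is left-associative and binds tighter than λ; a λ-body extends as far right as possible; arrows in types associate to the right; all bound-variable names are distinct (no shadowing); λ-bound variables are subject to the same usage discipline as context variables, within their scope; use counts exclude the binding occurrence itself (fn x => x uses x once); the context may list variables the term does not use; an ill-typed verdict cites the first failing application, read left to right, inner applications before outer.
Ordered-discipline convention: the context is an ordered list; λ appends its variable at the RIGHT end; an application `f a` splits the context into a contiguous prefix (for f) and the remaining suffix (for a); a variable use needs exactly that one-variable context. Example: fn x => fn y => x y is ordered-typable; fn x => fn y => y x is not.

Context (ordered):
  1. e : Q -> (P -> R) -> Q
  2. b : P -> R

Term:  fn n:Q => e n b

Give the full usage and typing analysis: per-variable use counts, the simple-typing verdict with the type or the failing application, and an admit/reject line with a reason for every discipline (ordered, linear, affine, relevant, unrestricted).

counts: e: 1×, b: 1×, n (λ-bound): 1×
uses in reading order: e, n, b
typing: well-typed at Q -> Q
ordered: ✗, use order e, n, b needs exchange
linear: ✓, exactly-once usage across e, b, n
affine: ✓, no duplicate uses among e, b, n
relevant: ✓, every one of e, b, n appears
unrestricted: ✓, simply typable at Q -> Q; W, C, E all held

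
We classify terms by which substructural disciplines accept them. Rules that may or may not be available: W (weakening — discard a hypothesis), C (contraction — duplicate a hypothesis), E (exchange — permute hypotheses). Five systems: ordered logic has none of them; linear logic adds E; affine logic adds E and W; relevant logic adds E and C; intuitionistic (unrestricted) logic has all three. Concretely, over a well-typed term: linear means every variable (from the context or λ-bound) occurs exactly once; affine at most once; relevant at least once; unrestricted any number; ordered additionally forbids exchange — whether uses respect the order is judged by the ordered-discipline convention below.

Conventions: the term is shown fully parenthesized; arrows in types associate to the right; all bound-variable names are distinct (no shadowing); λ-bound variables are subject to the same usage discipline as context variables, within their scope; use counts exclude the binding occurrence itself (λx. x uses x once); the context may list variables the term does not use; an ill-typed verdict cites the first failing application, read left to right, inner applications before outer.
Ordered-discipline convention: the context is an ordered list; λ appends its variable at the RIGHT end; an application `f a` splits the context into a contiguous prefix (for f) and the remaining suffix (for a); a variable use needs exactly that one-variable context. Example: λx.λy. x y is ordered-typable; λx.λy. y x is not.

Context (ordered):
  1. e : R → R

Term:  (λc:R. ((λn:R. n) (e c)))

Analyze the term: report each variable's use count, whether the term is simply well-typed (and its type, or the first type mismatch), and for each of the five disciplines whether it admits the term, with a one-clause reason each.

usage: e=1; c [bound]=1; n [bound]=1
order of uses: n, e, c
typing: the term checks, with type R → R
ordered ✓ (single-use (e, c, n), ordered derivation ok)
linear ✓ (each of e, c, n used exactly once)
affine ✓ (none of e, c, n used more than once)
relevant ✓ (at least one use each (e, c, n))
unrestricted ✓ (well-typed at R → R; no restrictions here)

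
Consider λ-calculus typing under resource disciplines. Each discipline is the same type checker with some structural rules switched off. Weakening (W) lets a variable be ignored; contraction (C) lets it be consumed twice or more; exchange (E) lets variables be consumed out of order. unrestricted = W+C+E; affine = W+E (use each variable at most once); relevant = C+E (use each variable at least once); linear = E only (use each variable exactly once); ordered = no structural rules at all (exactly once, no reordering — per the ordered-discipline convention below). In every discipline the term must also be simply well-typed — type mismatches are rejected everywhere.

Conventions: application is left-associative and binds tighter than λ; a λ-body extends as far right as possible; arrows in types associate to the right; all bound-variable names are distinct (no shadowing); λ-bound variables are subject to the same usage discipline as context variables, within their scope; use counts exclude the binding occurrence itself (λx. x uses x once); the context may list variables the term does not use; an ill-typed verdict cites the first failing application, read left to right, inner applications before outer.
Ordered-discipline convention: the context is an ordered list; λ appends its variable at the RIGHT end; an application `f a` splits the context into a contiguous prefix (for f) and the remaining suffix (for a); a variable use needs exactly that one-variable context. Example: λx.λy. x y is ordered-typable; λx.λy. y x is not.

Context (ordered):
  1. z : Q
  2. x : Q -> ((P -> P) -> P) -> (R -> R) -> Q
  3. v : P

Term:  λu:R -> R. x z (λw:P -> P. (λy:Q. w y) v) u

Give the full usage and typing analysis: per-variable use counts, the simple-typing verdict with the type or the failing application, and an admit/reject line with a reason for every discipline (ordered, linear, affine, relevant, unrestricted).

variable uses: z: 1×; x: 1×; v: 1×; u [bound]: 1×; w [bound]: 1×; y [bound]: 1×
order of uses: x, z, w, y, v, u
typing: ill-typed: argument of type Q where P is required
ordered: ✗ — the type mismatch rejects it
linear: ✗ — not simply typable
affine: ✗ — fails simple typing
relevant: ✗ — a type mismatch blocks all five
unrestricted: ✗ — the type mismatch rejects it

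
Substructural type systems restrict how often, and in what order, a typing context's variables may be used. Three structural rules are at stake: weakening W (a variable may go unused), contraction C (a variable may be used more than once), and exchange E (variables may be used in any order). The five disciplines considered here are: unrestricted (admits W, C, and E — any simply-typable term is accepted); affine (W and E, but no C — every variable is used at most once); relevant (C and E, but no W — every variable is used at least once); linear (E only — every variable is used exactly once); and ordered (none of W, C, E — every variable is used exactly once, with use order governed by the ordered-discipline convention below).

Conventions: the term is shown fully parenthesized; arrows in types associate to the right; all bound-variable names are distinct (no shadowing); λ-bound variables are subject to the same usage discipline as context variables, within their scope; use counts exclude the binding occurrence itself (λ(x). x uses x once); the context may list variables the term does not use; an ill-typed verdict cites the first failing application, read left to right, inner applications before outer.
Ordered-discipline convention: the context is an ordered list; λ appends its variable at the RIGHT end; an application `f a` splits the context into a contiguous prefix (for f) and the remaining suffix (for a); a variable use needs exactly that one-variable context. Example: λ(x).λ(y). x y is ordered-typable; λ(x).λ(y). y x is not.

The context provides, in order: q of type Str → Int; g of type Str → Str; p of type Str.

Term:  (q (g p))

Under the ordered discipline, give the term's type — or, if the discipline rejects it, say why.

term : Int
variable uses: q=1, g=1, p=1
order of uses: q, g, p
typing: well-typed — term : Int
across the five disciplines: ordered ✓, linear ✓, affine ✓, relevant ✓, unrestricted ✓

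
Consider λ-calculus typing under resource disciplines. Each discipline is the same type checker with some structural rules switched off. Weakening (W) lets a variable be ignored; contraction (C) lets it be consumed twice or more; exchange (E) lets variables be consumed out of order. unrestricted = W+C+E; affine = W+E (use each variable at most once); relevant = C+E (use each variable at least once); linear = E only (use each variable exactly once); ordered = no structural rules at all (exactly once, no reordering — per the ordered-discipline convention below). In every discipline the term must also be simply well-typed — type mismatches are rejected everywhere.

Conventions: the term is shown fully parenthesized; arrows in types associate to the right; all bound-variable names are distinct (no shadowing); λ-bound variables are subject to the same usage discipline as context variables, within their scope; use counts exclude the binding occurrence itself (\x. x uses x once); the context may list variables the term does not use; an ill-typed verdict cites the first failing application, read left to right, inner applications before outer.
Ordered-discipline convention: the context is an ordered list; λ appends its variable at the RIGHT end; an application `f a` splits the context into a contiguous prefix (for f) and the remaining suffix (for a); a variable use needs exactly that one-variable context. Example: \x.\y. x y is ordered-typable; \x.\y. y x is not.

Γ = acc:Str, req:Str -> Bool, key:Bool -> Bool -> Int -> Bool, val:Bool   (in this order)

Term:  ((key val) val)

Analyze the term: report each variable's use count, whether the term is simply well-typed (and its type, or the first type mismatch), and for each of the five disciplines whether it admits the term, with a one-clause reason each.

counts: acc=0, req=0, key=1, val=2
order of uses: key, val, val
typing: well-typed at Int -> Bool
ordered: ✗, needs contraction — val ×2; needs weakening: acc, req unused
linear: ✗, needs contraction — val ×2; needs weakening: acc, req unused
affine: ✗, needs contraction — val ×2
relevant: ✗, needs weakening: acc, req unused
unrestricted: ✓, well-typed at Int -> Bool; no restrictions here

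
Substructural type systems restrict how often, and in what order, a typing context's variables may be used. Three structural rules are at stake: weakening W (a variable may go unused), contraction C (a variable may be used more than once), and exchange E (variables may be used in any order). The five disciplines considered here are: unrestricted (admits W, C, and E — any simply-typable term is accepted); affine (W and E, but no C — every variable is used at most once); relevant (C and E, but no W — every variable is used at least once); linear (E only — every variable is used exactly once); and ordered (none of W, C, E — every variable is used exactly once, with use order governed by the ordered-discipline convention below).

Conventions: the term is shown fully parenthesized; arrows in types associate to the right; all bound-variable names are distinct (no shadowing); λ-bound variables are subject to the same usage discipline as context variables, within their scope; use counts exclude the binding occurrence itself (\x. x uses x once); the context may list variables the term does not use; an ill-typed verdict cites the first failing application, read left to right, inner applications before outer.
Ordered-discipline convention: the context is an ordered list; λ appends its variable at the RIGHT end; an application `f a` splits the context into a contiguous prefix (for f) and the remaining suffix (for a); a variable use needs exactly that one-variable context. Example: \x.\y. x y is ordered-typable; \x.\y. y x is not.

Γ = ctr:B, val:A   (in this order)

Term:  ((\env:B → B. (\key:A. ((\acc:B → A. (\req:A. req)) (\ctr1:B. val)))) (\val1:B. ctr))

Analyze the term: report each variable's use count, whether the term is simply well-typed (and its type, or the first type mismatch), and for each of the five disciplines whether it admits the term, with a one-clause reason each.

counts: ctr: 1, val: 1, env [bound]: 0, key [bound]: 0, acc [bound]: 0, req [bound]: 1, ctr1 [bound]: 0, val1 [bound]: 0
order of uses: req, val, ctr
typing: well-typed — term : A → A → A
ordered ✗ (unused: env, key, acc, ctr1, val1 — weakening required)
linear ✗ (unused: env, key, acc, ctr1, val1 — weakening required)
affine ✓ (ctr, val, env, key, acc, req, ctr1, val1: no repeats, contraction unneeded)
relevant ✗ (unused: env, key, acc, ctr1, val1 — weakening required)
unrestricted ✓ (well-typed at A → A → A; no restrictions here)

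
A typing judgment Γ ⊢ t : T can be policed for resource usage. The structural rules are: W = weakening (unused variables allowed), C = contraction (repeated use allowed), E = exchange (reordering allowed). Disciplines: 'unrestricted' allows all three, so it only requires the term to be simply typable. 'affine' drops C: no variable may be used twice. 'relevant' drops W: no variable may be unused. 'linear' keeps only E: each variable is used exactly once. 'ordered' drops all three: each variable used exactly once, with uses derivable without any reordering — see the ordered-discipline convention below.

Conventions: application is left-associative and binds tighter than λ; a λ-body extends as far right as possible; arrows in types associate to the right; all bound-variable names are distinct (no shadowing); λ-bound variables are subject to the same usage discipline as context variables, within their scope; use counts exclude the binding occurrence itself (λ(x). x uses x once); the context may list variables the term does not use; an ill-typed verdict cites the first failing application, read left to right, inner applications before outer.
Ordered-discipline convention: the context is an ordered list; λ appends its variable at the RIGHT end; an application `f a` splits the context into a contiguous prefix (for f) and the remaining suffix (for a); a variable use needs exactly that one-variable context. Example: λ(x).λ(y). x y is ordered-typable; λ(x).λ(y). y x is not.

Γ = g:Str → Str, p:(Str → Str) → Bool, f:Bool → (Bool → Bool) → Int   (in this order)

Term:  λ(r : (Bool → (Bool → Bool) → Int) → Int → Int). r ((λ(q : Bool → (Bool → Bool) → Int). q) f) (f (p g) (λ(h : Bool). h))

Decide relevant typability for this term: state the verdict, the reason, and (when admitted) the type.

yes — every one of g, p, f, r, q, h appears; term : ((Bool → (Bool → Bool) → Int) → Int → Int) → Int
usage: g: 1×, p: 1×, f: 2×, r [bound]: 1×, q [bound]: 1×, h [bound]: 1×
use order (left to right): r, q, f, f, p, g, h
typing: well-typed at ((Bool → (Bool → Bool) → Int) → Int → Int) → Int
per-discipline verdicts: ordered ✗, linear ✗, affine ✗, relevant ✓, unrestricted ✓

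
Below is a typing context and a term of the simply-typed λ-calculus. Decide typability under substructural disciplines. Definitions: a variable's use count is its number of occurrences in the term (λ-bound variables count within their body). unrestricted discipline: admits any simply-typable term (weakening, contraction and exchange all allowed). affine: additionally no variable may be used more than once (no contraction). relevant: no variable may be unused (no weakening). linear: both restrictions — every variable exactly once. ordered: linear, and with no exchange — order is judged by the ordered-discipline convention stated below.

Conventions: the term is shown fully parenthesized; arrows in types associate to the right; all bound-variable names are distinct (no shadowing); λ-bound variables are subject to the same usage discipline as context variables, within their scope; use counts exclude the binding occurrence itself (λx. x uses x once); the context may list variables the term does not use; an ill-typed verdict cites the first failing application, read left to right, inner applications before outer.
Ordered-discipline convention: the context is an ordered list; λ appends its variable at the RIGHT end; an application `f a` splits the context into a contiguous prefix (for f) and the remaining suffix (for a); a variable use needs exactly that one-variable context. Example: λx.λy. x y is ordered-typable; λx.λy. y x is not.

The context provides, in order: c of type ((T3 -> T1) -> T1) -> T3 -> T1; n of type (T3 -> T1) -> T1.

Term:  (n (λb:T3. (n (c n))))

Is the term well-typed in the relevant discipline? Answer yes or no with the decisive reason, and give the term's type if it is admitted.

no — needs weakening: b unused
use counts: c: 1×; n: 3×; b (bound): 0×
order of uses: n, n, c, n
typing: well-typed at T1
per-discipline verdicts: ordered ✗; linear ✗; affine ✗; relevant ✗; unrestricted ✓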